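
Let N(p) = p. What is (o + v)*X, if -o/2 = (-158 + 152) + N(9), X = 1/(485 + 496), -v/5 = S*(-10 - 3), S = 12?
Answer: 86/109 ≈ 0.78899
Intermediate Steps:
v = 780 (v = -60*(-10 - 3) = -60*(-13) = -5*(-156) = 780)
X = 1/981 ≈ 0.0010194
o = -6 (o = -2*((-158 + 152) + 9) = -2*(-6 + 9) = -2*3 = -6)
(o + v)*X = (-6 + 780)*(1/981) = 774*(1/981) = 86/109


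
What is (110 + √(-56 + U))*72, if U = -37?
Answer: 7920 + 72*I*√93 ≈ 7920.0 + 694.34*I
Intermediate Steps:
(110 + √(-56 + U))*72 = (110 + √(-56 - 37))*72 = (110 + √(-93))*72 = (110 + I*√93)*72 = 7920 + 72*I*√93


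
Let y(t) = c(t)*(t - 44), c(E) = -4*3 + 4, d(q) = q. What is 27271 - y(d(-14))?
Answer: 26807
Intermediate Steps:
c(E) = -8 (c(E) = -12 + 4 = -8)
y(t) = 352 - 8*t (y(t) = -8*(t - 44) = -8*(-44 + t) = 352 - 8*t)
27271 - y(d(-14)) = 27271 - (352 - 8*(-14)) = 27271 - (352 + 112) = 27271 - 1*464 = 27271 - 464 = 26807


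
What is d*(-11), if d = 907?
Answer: -9977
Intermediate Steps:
d*(-11) = 907*(-11) = -9977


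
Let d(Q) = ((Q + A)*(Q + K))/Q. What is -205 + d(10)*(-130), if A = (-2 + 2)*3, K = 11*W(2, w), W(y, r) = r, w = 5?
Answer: -8655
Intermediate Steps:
K = 55 (K = 11*5 = 55)
A = 0 (A = 0*3 = 0)
d(Q) = 55 + Q (d(Q) = ((Q + 0)*(Q + 55))/Q = (Q*(55 + Q))/Q = 55 + Q)
-205 + d(10)*(-130) = -205 + (55 + 10)*(-130) = -205 + 65*(-130) = -205 - 8450 = -8655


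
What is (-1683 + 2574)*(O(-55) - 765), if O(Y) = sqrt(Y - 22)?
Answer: -681615 + 891*I*sqrt(77) ≈ -6.8162e+5 + 7818.5*I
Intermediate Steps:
O(Y) = sqrt(-22 + Y)
(-1683 + 2574)*(O(-55) - 765) = (-1683 + 2574)*(sqrt(-22 - 55) - 765) = 891*(sqrt(-77) - 765) = 891*(I*sqrt(77) - 765) = 891*(-765 + I*sqrt(77)) = -681615 + 891*I*sqrt(77)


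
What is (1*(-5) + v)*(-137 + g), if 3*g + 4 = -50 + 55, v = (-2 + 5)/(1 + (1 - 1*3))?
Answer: 3280/3 ≈ 1093.3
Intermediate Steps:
v = -3 (v = 3/(1 + (1 - 3)) = 3/(1 - 2) = 3/(-1) = 3*(-1) = -3)
g = ⅓ (g = -4/3 + (-50 + 55)/3 = -4/3 + (⅓)*5 = -4/3 + 5/3 = ⅓ ≈ 0.33333)
(1*(-5) + v)*(-137 + g) = (1*(-5) - 3)*(-137 + ⅓) = (-5 - 3)*(-410/3) = -8*(-410/3) = 3280/3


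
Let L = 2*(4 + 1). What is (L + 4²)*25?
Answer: 650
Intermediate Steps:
L = 10 (L = 2*5 = 10)
(L + 4²)*25 = (10 + 4²)*25 = (10 + 16)*25 = 26*25 = 650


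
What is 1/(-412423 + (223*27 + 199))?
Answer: -1/406203 ≈ -2.4618e-6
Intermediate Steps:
1/(-412423 + (223*27 + 199)) = 1/(-412423 + (6021 + 199)) = 1/(-412423 + 6220) = 1/(-406203) = -1/406203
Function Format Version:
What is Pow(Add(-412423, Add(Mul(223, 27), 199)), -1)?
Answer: Rational(-1, 406203) ≈ -2.4618e-6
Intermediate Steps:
Pow(Add(-412423, Add(Mul(223, 27), 199)), -1) = Pow(Add(-412423, Add(6021, 199)), -1) = Pow(Add(-412423, 6220), -1) = Pow(-406203, -1) = Rational(-1, 406203)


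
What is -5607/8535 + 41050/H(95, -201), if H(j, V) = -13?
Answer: -116811547/36985 ≈ -3158.3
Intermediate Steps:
-5607/8535 + 41050/H(95, -201) = -5607/8535 + 41050/(-13) = -5607*1/8535 + 41050*(-1/13) = -1869/2845 - 41050/13 = -116811547/36985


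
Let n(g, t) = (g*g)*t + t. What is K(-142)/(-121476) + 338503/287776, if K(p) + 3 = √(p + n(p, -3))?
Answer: 3426737813/2913156448 - I*√60637/121476 ≈ 1.1763 - 0.0020271*I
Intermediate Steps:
n(g, t) = t + t*g² (n(g, t) = g²*t + t = t*g² + t = t + t*g²)
K(p) = -3 + √(-3 + p - 3*p²) (K(p) = -3 + √(p - 3*(1 + p²)) = -3 + √(p + (-3 - 3*p²)) = -3 + √(-3 + p - 3*p²))
K(-142)/(-121476) + 338503/287776 = (-3 + √(-3 - 142 - 3*(-142)²))/(-121476) + 338503/287776 = (-3 + √(-3 - 142 - 3*20164))*(-1/121476) + 338503*(1/287776) = (-3 + √(-3 - 142 - 60492))*(-1/121476) + 338503/287776 = (-3 + √(-60637))*(-1/121476) + 338503/287776 = (-3 + I*√60637)*(-1/121476) + 338503/287776 = (1/40492 - I*√60637/121476) + 338503/287776 = 3426737813/2913156448 - I*√60637/121476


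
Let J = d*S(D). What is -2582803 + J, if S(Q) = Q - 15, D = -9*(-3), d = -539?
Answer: -2589271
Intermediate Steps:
D = 27
S(Q) = -15 + Q
J = -6468 (J = -539*(-15 + 27) = -539*12 = -6468)
-2582803 + J = -2582803 - 6468 = -2589271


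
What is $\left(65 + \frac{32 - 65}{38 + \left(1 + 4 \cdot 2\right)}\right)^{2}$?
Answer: $\frac{9132484}{2209} \approx 4134.2$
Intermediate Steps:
$\left(65 + \frac{32 - 65}{38 + \left(1 + 4 \cdot 2\right)}\right)^{2} = \left(65 - \frac{33}{38 + \left(1 + 8\right)}\right)^{2} = \left(65 - \frac{33}{38 + 9}\right)^{2} = \left(65 - \frac{33}{47}\right)^{2} = \left(\frac{3022}{47}\right)^{2} = \frac{9132484}{2209}$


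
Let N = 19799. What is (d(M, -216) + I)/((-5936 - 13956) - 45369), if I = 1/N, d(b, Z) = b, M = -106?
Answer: 2098693/1292102539 ≈ 0.0016242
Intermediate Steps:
I = 1/19799 ≈ 5.0508e-5
(d(M, -216) + I)/((-5936 - 13956) - 45369) = (-106 + 1/19799)/((-5936 - 13956) - 45369) = -2098693/(19799*(-19892 - 45369)) = -2098693/19799/(-65261) = -2098693/19799*(-1/65261) = 2098693/1292102539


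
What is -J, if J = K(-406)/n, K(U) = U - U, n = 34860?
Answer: 0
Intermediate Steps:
K(U) = 0
J = 0 (J = 0/34860 = 0*(1/34860) = 0)
-J = -1*0 = 0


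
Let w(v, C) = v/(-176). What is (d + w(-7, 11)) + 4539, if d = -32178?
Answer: -4864457/176 ≈ -27639.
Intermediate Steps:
w(v, C) = -v/176 (w(v, C) = v*(-1/176) = -v/176)
(d + w(-7, 11)) + 4539 = (-32178 - 1/176*(-7)) + 4539 = (-32178 + 7/176) + 4539 = -5663321/176 + 4539 = -4864457/176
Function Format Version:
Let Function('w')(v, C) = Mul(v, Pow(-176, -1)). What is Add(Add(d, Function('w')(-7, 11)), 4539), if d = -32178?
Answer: Rational(-4864457, 176) ≈ -27639.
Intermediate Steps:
Function('w')(v, C) = Mul(Rational(-1, 176), v) (Function('w')(v, C) = Mul(v, Rational(-1, 176)) = Mul(Rational(-1, 176), v))
Add(Add(d, Function('w')(-7, 11)), 4539) = Add(Add(-32178, Mul(Rational(-1, 176), -7)), 4539) = Add(Add(-32178, Rational(7, 176)), 4539) = Add(Rational(-5663321, 176), 4539) = Rational(-4864457, 176)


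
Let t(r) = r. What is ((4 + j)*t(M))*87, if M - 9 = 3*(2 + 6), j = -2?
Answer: 5742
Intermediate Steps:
M = 33 (M = 9 + 3*(2 + 6) = 9 + 3*8 = 9 + 24 = 33)
((4 + j)*t(M))*87 = ((4 - 2)*33)*87 = (2*33)*87 = 66*87 = 5742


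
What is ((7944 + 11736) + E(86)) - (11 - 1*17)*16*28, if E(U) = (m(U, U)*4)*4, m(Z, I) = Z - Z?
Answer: 22368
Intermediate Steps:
m(Z, I) = 0
E(U) = 0 (E(U) = (0*4)*4 = 0*4 = 0)
((7944 + 11736) + E(86)) - (11 - 1*17)*16*28 = ((7944 + 11736) + 0) - (11 - 1*17)*16*28 = (19680 + 0) - (11 - 17)*16*28 = 19680 - (-6*16)*28 = 19680 - (-96)*28 = 19680 - 1*(-2688) = 19680 + 2688 = 22368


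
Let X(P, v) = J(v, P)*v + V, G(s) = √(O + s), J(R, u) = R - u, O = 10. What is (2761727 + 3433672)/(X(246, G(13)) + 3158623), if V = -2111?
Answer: 2793713397495/1423387402051 + 217724022*√23/1423387402051 ≈ 1.9635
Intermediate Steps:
G(s) = √(10 + s)
X(P, v) = -2111 + v*(v - P) (X(P, v) = (v - P)*v - 2111 = v*(v - P) - 2111 = -2111 + v*(v - P))
(2761727 + 3433672)/(X(246, G(13)) + 3158623) = (2761727 + 3433672)/((-2111 - √(10 + 13)*(246 - √(10 + 13))) + 3158623) = 6195399/((-2111 - √23*(246 - √23)) + 3158623) = 6195399/(3156512 - √23*(246 - √23))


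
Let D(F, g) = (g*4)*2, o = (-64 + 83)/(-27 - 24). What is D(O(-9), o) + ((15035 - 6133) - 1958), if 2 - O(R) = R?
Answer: 353992/51 ≈ 6941.0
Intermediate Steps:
o = -19/51 (o = 19/(-51) = 19*(-1/51) = -19/51 ≈ -0.37255)
O(R) = 2 - R
D(F, g) = 8*g (D(F, g) = (4*g)*2 = 8*g)
D(O(-9), o) + ((15035 - 6133) - 1958) = 8*(-19/51) + ((15035 - 6133) - 1958) = -152/51 + (8902 - 1958) = -152/51 + 6944 = 353992/51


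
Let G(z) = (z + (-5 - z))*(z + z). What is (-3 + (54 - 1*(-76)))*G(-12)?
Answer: 15240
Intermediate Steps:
G(z) = -10*z
(-3 + (54 - 1*(-76)))*G(-12) = (-3 + (54 - 1*(-76)))*(-10*(-12)) = (-3 + (54 + 76))*120 = (-3 + 130)*120 = 127*120 = 15240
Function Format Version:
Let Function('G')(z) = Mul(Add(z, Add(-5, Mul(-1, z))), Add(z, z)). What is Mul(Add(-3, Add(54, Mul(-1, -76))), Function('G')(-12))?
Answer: 15240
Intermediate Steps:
Function('G')(z) = Mul(-10, z) (Function('G')(z) = Mul(-5, Mul(2, z)) = Mul(-10, z))
Mul(Add(-3, Add(54, Mul(-1, -76))), Function('G')(-12)) = Mul(Add(-3, Add(54, Mul(-1, -76))), Mul(-10, -12)) = Mul(Add(-3, Add(54, 76)), 120) = Mul(Add(-3, 130), 120) = Mul(127, 120) = 15240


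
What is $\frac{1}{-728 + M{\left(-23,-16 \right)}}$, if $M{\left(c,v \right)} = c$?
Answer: $- \frac{1}{751} \approx -0.0013316$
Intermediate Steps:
$\frac{1}{-728 + M{\left(-23,-16 \right)}} = \frac{1}{-728 - 23} = \frac{1}{-751} = - \frac{1}{751}$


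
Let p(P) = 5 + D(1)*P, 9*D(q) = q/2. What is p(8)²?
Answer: 2401/81 ≈ 29.642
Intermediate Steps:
D(q) = q/18 (D(q) = (q/2)/9 = q/18)
p(P) = 5 + P/18 (p(P) = 5 + ((1/18)*1)*P = 5 + P/18)
p(8)² = (5 + (1/18)*8)² = (5 + 4/9)² = (49/9)² = 2401/81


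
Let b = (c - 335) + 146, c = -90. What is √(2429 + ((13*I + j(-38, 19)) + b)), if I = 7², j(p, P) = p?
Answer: √2749 ≈ 52.431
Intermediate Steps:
b = -279 (b = (-90 - 335) + 146 = -425 + 146 = -279)
I = 49
√(2429 + ((13*I + j(-38, 19)) + b)) = √(2429 + ((13*49 - 38) - 279)) = √(2429 + ((637 - 38) - 279)) = √(2429 + (599 - 279)) = √(2429 + 320) = √2749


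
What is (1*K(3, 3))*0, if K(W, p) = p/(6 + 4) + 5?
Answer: 0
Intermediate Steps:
K(W, p) = 5 + p/10 (K(W, p) = p/10 + 5 = 5 + p/10)
(1*K(3, 3))*0 = (1*(5 + (1/10)*3))*0 = (1*(5 + 3/10))*0 = (1*(53/10))*0 = (53/10)*0 = 0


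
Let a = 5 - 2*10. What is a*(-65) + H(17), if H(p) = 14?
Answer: 989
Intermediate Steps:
a = -15 (a = 5 - 20 = -15)
a*(-65) + H(17) = -15*(-65) + 14 = 975 + 14 = 989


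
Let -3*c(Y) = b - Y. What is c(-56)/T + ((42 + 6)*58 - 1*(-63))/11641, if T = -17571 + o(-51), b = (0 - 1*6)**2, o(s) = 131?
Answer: 37506503/152264280 ≈ 0.24633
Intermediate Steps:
b = 36 (b = (0 - 6)**2 = (-6)**2 = 36)
c(Y) = -12 + Y/3 (c(Y) = -(36 - Y)/3 = -12 + Y/3)
T = -17440 (T = -17571 + 131 = -17440)
c(-56)/T + ((42 + 6)*58 - 1*(-63))/11641 = (-12 + (1/3)*(-56))/(-17440) + ((42 + 6)*58 - 1*(-63))/11641 = (-12 - 56/3)*(-1/17440) + (48*58 + 63)*(1/11641) = -92/3*(-1/17440) + (2784 + 63)*(1/11641) = 23/13080 + 2847*(1/11641) = 23/13080 + 2847/11641 = 37506503/152264280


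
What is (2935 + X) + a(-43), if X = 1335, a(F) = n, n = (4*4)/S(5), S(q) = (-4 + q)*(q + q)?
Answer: 21358/5 ≈ 4271.6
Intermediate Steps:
S(q) = 2*q*(-4 + q) (S(q) = (-4 + q)*(2*q) = 2*q*(-4 + q))
n = 8/5 (n = (4*4)/((2*5*(-4 + 5))) = 16/((2*5*1)) = 16/10 = 16*(1/10) = 8/5 ≈ 1.6000)
a(F) = 8/5
(2935 + X) + a(-43) = (2935 + 1335) + 8/5 = 4270 + 8/5 = 21358/5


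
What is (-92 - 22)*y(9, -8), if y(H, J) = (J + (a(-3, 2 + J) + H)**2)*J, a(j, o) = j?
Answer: 25536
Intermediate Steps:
y(H, J) = J*(J + (-3 + H)**2) (y(H, J) = (J + (-3 + H)**2)*J = J*(J + (-3 + H)**2))
(-92 - 22)*y(9, -8) = (-92 - 22)*(-8*(-8 + (-3 + 9)**2)) = -(-912)*(-8 + 6**2) = -(-912)*(-8 + 36) = -(-912)*28 = -114*(-224) = 25536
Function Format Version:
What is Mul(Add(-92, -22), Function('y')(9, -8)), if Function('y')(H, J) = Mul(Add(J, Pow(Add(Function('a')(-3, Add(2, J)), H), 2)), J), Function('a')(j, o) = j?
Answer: 25536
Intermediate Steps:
Function('y')(H, J) = Mul(J, Add(J, Pow(Add(-3, H), 2))) (Function('y')(H, J) = Mul(Add(J, Pow(Add(-3, H), 2)), J) = Mul(J, Add(J, Pow(Add(-3, H), 2))))
Mul(Add(-92, -22), Function('y')(9, -8)) = Mul(Add(-92, -22), Mul(-8, Add(-8, Pow(Add(-3, 9), 2)))) = Mul(-114, Mul(-8, Add(-8, Pow(6, 2)))) = Mul(-114, Mul(-8, Add(-8, 36))) = Mul(-114, Mul(-8, 28)) = Mul(-114, -224) = 25536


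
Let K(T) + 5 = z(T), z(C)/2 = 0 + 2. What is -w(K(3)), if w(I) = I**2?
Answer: -1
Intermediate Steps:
z(C) = 4 (z(C) = 2*(0 + 2) = 2*2 = 4)
K(T) = -1 (K(T) = -5 + 4 = -1)
-w(K(3)) = -1*(-1)**2 = -1*1 = -1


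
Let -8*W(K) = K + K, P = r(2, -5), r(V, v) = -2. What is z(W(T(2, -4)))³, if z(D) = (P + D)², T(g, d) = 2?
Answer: 15625/64 ≈ 244.14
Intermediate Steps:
P = -2
W(K) = -K/4 (W(K) = -(K + K)/8 = -K/4)
z(D) = (-2 + D)²
z(W(T(2, -4)))³ = ((-2 - ¼*2)²)³ = ((-2 - ½)²)³ = ((-5/2)²)³ = (25/4)³ = 15625/64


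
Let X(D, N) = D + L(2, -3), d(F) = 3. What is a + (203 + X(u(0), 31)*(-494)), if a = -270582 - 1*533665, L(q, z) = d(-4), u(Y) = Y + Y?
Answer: -805526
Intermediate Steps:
u(Y) = 2*Y
L(q, z) = 3
X(D, N) = 3 + D (X(D, N) = D + 3 = 3 + D)
a = -804247 (a = -270582 - 533665 = -804247)
a + (203 + X(u(0), 31)*(-494)) = -804247 + (203 + (3 + 2*0)*(-494)) = -804247 + (203 + (3 + 0)*(-494)) = -804247 + (203 + 3*(-494)) = -804247 + (203 - 1482) = -804247 - 1279 = -805526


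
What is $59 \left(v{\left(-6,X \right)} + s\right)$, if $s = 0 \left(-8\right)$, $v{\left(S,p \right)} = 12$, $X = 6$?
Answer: $708$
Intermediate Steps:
$s = 0$
$59 \left(v{\left(-6,X \right)} + s\right) = 59 \left(12 + 0\right) = 59 \cdot 12 = 708$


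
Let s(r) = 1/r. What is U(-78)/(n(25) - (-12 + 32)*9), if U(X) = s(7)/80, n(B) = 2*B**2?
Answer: 1/599200 ≈ 1.6689e-6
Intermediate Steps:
U(X) = 1/560 (U(X) = 1/(7*80) = (1/7)*(1/80) = 1/560)
U(-78)/(n(25) - (-12 + 32)*9) = 1/(560*(2*25**2 - (-12 + 32)*9)) = 1/(560*(2*625 - 20*9)) = 1/(560*(1250 - 1*180)) = 1/(560*(1250 - 180)) = (1/560)/1070 = (1/560)*(1/1070) = 1/599200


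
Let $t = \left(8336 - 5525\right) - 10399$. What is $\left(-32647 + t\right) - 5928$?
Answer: $-46163$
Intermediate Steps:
$t = -7588$ ($t = 2811 - 10399 = -7588$)
$\left(-32647 + t\right) - 5928 = \left(-32647 - 7588\right) - 5928 = -40235 - 5928 = -46163$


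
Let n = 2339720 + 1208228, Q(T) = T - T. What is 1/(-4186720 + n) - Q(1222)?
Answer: -1/638772 ≈ -1.5655e-6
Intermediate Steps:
Q(T) = 0
n = 3547948
1/(-4186720 + n) - Q(1222) = 1/(-4186720 + 3547948) - 1*0 = 1/(-638772) + 0 = -1/638772 + 0 = -1/638772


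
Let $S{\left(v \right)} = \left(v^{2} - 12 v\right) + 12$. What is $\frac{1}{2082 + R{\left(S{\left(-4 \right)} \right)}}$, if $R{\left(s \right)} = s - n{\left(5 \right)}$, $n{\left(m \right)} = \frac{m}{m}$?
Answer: $\frac{1}{2157} \approx 0.00046361$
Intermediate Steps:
$S{\left(v \right)} = 12 + v^{2} - 12 v$
$n{\left(m \right)} = 1$
$R{\left(s \right)} = -1 + s$ ($R{\left(s \right)} = s - 1 = -1 + s$)
$\frac{1}{2082 + R{\left(S{\left(-4 \right)} \right)}} = \frac{1}{2082 + \left(-1 + \left(12 + \left(-4\right)^{2} - -48\right)\right)} = \frac{1}{2082 + \left(-1 + \left(12 + 16 + 48\right)\right)} = \frac{1}{2082 + \left(-1 + 76\right)} = \frac{1}{2082 + 75} = \frac{1}{2157}$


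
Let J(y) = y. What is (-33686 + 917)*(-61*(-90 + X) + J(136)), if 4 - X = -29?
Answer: -118394397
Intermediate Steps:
X = 33 (X = 4 - 1*(-29) = 4 + 29 = 33)
(-33686 + 917)*(-61*(-90 + X) + J(136)) = (-33686 + 917)*(-61*(-90 + 33) + 136) = -32769*(-61*(-57) + 136) = -32769*(3477 + 136) = -32769*3613 = -118394397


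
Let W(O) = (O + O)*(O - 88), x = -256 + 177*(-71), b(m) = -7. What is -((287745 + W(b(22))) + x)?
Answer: -276252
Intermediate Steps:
x = -12823 (x = -256 - 12567 = -12823)
W(O) = 2*O*(-88 + O) (W(O) = (2*O)*(-88 + O) = 2*O*(-88 + O))
-((287745 + W(b(22))) + x) = -((287745 + 2*(-7)*(-88 - 7)) - 12823) = -((287745 + 2*(-7)*(-95)) - 12823) = -((287745 + 1330) - 12823) = -(289075 - 12823) = -1*276252 = -276252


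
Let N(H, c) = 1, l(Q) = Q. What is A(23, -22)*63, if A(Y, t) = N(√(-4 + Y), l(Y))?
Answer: 63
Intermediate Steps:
A(Y, t) = 1
A(23, -22)*63 = 1*63 = 63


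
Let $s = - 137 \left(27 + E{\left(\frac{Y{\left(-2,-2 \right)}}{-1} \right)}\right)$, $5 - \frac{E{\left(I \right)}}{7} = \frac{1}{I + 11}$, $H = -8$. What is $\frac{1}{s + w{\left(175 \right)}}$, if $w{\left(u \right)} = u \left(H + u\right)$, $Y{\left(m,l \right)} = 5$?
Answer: $\frac{6}{125345} \approx 4.7868 \cdot 10^{-5}$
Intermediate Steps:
$E{\left(I \right)} = 35 - \frac{7}{11 + I}$ ($E{\left(I \right)} = 35 - \frac{7}{I + 11} = 35 - \frac{7}{11 + I}$)
$w{\left(u \right)} = u \left(-8 + u\right)$
$s = - \frac{50005}{6}$ ($s = - 137 \left(27 + \frac{7 \left(54 + 5 \frac{5}{-1}\right)}{11 + \frac{5}{-1}}\right) = - 137 \left(27 + \frac{7 \left(54 + 5 \cdot 5 \left(-1\right)\right)}{11 + 5 \left(-1\right)}\right) = - 137 \left(27 + \frac{7 \left(54 + 5 \left(-5\right)\right)}{11 - 5}\right) = - 137 \left(27 + \frac{7 \left(54 - 25\right)}{6}\right) = - 137 \left(27 + 7 \cdot \frac{1}{6} \cdot 29\right) = - 137 \left(27 + \frac{203}{6}\right) = \left(-137\right) \frac{365}{6} = - \frac{50005}{6} \approx -8334.2$)
$\frac{1}{s + w{\left(175 \right)}} = \frac{1}{- \frac{50005}{6} + 175 \left(-8 + 175\right)} = \frac{1}{- \frac{50005}{6} + 175 \cdot 167} = \frac{1}{- \frac{50005}{6} + 29225} = \frac{1}{\frac{125345}{6}} = \frac{6}{125345}$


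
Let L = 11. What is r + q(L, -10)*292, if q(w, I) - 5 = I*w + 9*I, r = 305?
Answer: -56635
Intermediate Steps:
q(w, I) = 5 + 9*I + I*w (q(w, I) = 5 + (I*w + 9*I) = 5 + (9*I + I*w) = 5 + 9*I + I*w)
r + q(L, -10)*292 = 305 + (5 + 9*(-10) - 10*11)*292 = 305 + (5 - 90 - 110)*292 = 305 - 195*292 = 305 - 56940 = -56635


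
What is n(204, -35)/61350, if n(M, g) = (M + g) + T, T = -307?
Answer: -23/10225 ≈ -0.0022494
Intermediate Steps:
n(M, g) = -307 + M + g (n(M, g) = (M + g) - 307 = -307 + M + g)
n(204, -35)/61350 = (-307 + 204 - 35)/61350 = -138*1/61350 = -23/10225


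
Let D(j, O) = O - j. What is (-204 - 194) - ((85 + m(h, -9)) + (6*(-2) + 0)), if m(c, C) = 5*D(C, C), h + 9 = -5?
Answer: -471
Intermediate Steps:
h = -14 (h = -9 - 5 = -14)
m(c, C) = 0 (m(c, C) = 5*(C - C) = 5*0 = 0)
(-204 - 194) - ((85 + m(h, -9)) + (6*(-2) + 0)) = (-204 - 194) - ((85 + 0) + (6*(-2) + 0)) = -398 - (85 + (-12 + 0)) = -398 - (85 - 12) = -398 - 1*73 = -398 - 73 = -471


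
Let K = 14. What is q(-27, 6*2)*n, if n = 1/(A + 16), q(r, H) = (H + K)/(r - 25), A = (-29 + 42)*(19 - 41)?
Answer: 1/540 ≈ 0.0018519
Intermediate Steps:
A = -286 (A = 13*(-22) = -286)
q(r, H) = (14 + H)/(-25 + r) (q(r, H) = (H + 14)/(r - 25) = (14 + H)/(-25 + r))
n = -1/270 (n = 1/(-286 + 16) = 1/(-270) = -1/270 ≈ -0.0037037)
q(-27, 6*2)*n = ((14 + 6*2)/(-25 - 27))*(-1/270) = ((14 + 12)/(-52))*(-1/270) = -1/52*26*(-1/270) = -½*(-1/270) = 1/540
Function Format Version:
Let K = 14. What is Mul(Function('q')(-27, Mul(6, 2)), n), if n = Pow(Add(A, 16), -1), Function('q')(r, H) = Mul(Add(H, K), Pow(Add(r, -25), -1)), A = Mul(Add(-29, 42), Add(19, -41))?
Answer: Rational(1, 540) ≈ 0.0018519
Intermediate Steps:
A = -286 (A = Mul(13, -22) = -286)
Function('q')(r, H) = Mul(Pow(Add(-25, r), -1), Add(14, H)) (Function('q')(r, H) = Mul(Add(H, 14), Pow(Add(r, -25), -1)) = Mul(Add(14, H), Pow(Add(-25, r), -1)) = Mul(Pow(Add(-25, r), -1), Add(14, H)))
n = Rational(-1, 270) (n = Pow(Add(-286, 16), -1) = Pow(-270, -1) = Rational(-1, 270) ≈ -0.0037037)
Mul(Function('q')(-27, Mul(6, 2)), n) = Mul(Mul(Pow(Add(-25, -27), -1), Add(14, Mul(6, 2))), Rational(-1, 270)) = Mul(Mul(Pow(-52, -1), Add(14, 12)), Rational(-1, 270)) = Mul(Mul(Rational(-1, 52), 26), Rational(-1, 270)) = Mul(Rational(-1, 2), Rational(-1, 270)) = Rational(1, 540)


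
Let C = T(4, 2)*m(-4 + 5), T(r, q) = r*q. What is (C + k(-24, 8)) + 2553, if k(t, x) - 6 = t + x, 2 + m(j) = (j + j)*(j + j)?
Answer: 2559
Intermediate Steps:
m(j) = -2 + 4*j² (m(j) = -2 + (j + j)*(j + j) = -2 + (2*j)*(2*j) = -2 + 4*j²)
T(r, q) = q*r
C = 16 (C = (2*4)*(-2 + 4*(-4 + 5)²) = 8*(-2 + 4*1²) = 8*(-2 + 4*1) = 8*(-2 + 4) = 8*2 = 16)
k(t, x) = 6 + t + x (k(t, x) = 6 + (t + x) = 6 + t + x)
(C + k(-24, 8)) + 2553 = (16 + (6 - 24 + 8)) + 2553 = (16 - 10) + 2553 = 6 + 2553 = 2559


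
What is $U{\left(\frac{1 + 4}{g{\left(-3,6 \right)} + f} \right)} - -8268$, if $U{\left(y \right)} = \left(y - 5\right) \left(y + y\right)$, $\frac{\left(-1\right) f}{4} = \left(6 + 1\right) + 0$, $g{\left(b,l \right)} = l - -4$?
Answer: $\frac{1339891}{162} \approx 8270.9$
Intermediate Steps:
$g{\left(b,l \right)} = 4 + l$ ($g{\left(b,l \right)} = l + 4 = 4 + l$)
$f = -28$ ($f = - 4 \left(\left(6 + 1\right) + 0\right) = - 4 \left(7 + 0\right) = \left(-4\right) 7 = -28$)
$U{\left(y \right)} = 2 y \left(-5 + y\right)$ ($U{\left(y \right)} = \left(-5 + y\right) 2 y = 2 y \left(-5 + y\right)$)
$U{\left(\frac{1 + 4}{g{\left(-3,6 \right)} + f} \right)} - -8268 = 2 \frac{1 + 4}{\left(4 + 6\right) - 28} \left(-5 + \frac{1 + 4}{\left(4 + 6\right) - 28}\right) - -8268 = 2 \frac{5}{10 - 28} \left(-5 + \frac{5}{10 - 28}\right) + 8268 = 2 \frac{5}{-18} \left(-5 + \frac{5}{-18}\right) + 8268 = 2 \cdot 5 \left(- \frac{1}{18}\right) \left(-5 + 5 \left(- \frac{1}{18}\right)\right) + 8268 = 2 \left(- \frac{5}{18}\right) \left(-5 - \frac{5}{18}\right) + 8268 = 2 \left(- \frac{5}{18}\right) \left(- \frac{95}{18}\right) + 8268 = \frac{475}{162} + 8268 = \frac{1339891}{162}$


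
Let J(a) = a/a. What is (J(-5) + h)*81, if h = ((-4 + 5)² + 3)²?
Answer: 1377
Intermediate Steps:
J(a) = 1
h = 16 (h = (1² + 3)² = (1 + 3)² = 4² = 16)
(J(-5) + h)*81 = (1 + 16)*81 = 17*81 = 1377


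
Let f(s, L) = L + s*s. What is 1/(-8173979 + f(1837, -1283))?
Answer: -1/4800693 ≈ -2.0830e-7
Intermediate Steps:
f(s, L) = L + s²
1/(-8173979 + f(1837, -1283)) = 1/(-8173979 + (-1283 + 1837²)) = 1/(-8173979 + (-1283 + 3374569)) = 1/(-8173979 + 3373286) = 1/(-4800693) = -1/4800693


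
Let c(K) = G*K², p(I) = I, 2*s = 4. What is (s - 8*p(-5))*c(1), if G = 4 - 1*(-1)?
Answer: 210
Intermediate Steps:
s = 2 (s = (½)*4 = 2)
G = 5 (G = 4 + 1 = 5)
c(K) = 5*K²
(s - 8*p(-5))*c(1) = (2 - 8*(-5))*(5*1²) = (2 + 40)*(5*1) = 42*5 = 210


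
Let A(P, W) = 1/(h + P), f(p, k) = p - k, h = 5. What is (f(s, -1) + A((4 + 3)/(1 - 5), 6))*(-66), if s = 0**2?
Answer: -1122/13 ≈ -86.308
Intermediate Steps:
s = 0
A(P, W) = 1/(5 + P)
(f(s, -1) + A((4 + 3)/(1 - 5), 6))*(-66) = ((0 - 1*(-1)) + 1/(5 + (4 + 3)/(1 - 5)))*(-66) = ((0 + 1) + 1/(5 + 7/(-4)))*(-66) = (1 + 1/(5 + 7*(-1/4)))*(-66) = (1 + 1/(5 - 7/4))*(-66) = (1 + 1/(13/4))*(-66) = (1 + 4/13)*(-66) = (17/13)*(-66) = -1122/13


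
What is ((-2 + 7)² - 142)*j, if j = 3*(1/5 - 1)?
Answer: 1404/5 ≈ 280.80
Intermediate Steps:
j = -12/5 (j = 3*(⅕ - 1) = 3*(-⅘) = -12/5 ≈ -2.4000)
((-2 + 7)² - 142)*j = ((-2 + 7)² - 142)*(-12/5) = (5² - 142)*(-12/5) = (25 - 142)*(-12/5) = -117*(-12/5) = 1404/5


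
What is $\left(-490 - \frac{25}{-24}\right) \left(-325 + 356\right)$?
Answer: $- \frac{363785}{24} \approx -15158.0$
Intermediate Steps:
$\left(-490 - \frac{25}{-24}\right) \left(-325 + 356\right) = \left(-490 - - \frac{25}{24}\right) 31 = \left(-490 + \frac{25}{24}\right) 31 = \left(- \frac{11735}{24}\right) 31 = - \frac{363785}{24}$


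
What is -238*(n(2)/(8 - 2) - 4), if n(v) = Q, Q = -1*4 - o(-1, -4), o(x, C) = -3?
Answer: 2975/3 ≈ 991.67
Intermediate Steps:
Q = -1 (Q = -1*4 - 1*(-3) = -4 + 3 = -1)
n(v) = -1
-238*(n(2)/(8 - 2) - 4) = -238*(-1/(8 - 2) - 4) = -238*(-1/6 - 4) = -238*(-1*⅙ - 4) = -238*(-⅙ - 4) = -238*(-25/6) = 2975/3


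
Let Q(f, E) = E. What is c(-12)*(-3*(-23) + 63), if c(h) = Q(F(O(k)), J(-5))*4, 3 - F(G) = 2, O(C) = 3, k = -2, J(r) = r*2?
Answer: -5280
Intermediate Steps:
J(r) = 2*r
F(G) = 1 (F(G) = 3 - 1*2 = 3 - 2 = 1)
c(h) = -40 (c(h) = (2*(-5))*4 = -10*4 = -40)
c(-12)*(-3*(-23) + 63) = -40*(-3*(-23) + 63) = -40*(69 + 63) = -40*132 = -5280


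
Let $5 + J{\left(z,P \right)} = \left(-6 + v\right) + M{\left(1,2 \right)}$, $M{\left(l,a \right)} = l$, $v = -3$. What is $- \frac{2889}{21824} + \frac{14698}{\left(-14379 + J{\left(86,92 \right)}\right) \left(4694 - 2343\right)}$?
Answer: $- \frac{12258974305}{92303494976} \approx -0.13281$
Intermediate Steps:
$J{\left(z,P \right)} = -13$ ($J{\left(z,P \right)} = -5 + \left(\left(-6 - 3\right) + 1\right) = -5 + \left(-9 + 1\right) = -5 - 8 = -13$)
$- \frac{2889}{21824} + \frac{14698}{\left(-14379 + J{\left(86,92 \right)}\right) \left(4694 - 2343\right)} = - \frac{2889}{21824} + \frac{14698}{\left(-14379 - 13\right) \left(4694 - 2343\right)} = \left(-2889\right) \frac{1}{21824} + \frac{14698}{\left(-14392\right) 2351} = - \frac{2889}{21824} + \frac{14698}{-33835592} = - \frac{2889}{21824} + 14698 \left(- \frac{1}{33835592}\right) = - \frac{2889}{21824} - \frac{7349}{16917796} = - \frac{12258974305}{92303494976}$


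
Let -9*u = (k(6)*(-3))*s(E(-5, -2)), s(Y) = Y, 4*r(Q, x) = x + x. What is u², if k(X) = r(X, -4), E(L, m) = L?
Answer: 100/9 ≈ 11.111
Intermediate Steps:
r(Q, x) = x/2 (r(Q, x) = (x + x)/4 = (2*x)/4 = x/2)
k(X) = -2 (k(X) = (½)*(-4) = -2)
u = 10/3 (u = -(-2*(-3))*(-5)/9 = -2*(-5)/3 = -⅑*(-30) = 10/3 ≈ 3.3333)
u² = (10/3)² = 100/9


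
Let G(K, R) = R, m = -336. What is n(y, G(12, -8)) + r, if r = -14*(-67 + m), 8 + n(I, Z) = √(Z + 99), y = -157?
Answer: 5634 + √91 ≈ 5643.5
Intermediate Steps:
n(I, Z) = -8 + √(99 + Z) (n(I, Z) = -8 + √(Z + 99) = -8 + √(99 + Z))
r = 5642 (r = -14*(-67 - 336) = -14*(-403) = 5642)
n(y, G(12, -8)) + r = (-8 + √(99 - 8)) + 5642 = (-8 + √91) + 5642 = 5634 + √91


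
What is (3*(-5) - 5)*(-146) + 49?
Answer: 2969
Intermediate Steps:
(3*(-5) - 5)*(-146) + 49 = (-15 - 5)*(-146) + 49 = -20*(-146) + 49 = 2920 + 49 = 2969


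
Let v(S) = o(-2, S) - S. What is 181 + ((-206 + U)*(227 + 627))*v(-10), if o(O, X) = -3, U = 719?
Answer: 3066895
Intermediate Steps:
v(S) = -3 - S
181 + ((-206 + U)*(227 + 627))*v(-10) = 181 + ((-206 + 719)*(227 + 627))*(-3 - 1*(-10)) = 181 + (513*854)*(-3 + 10) = 181 + 438102*7 = 181 + 3066714 = 3066895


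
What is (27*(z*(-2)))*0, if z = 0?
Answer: 0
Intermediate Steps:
(27*(z*(-2)))*0 = (27*(0*(-2)))*0 = (27*0)*0 = 0*0 = 0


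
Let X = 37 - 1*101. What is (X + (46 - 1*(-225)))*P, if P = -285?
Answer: -58995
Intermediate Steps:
X = -64 (X = 37 - 101 = -64)
(X + (46 - 1*(-225)))*P = (-64 + (46 - 1*(-225)))*(-285) = (-64 + (46 + 225))*(-285) = (-64 + 271)*(-285) = 207*(-285) = -58995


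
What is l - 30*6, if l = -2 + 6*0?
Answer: -182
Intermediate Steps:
l = -2 (l = -2 + 0 = -2)
l - 30*6 = -2 - 30*6 = -2 - 180 = -182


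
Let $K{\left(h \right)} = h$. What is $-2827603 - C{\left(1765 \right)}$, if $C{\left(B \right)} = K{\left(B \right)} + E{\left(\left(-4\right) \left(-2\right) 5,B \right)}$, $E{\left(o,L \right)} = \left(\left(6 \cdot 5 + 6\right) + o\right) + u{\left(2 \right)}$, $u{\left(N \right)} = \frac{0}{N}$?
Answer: $-2829444$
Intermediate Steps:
$u{\left(N \right)} = 0$
$E{\left(o,L \right)} = 36 + o$ ($E{\left(o,L \right)} = \left(\left(6 \cdot 5 + 6\right) + o\right) + 0 = \left(\left(30 + 6\right) + o\right) + 0 = \left(36 + o\right) + 0 = 36 + o$)
$C{\left(B \right)} = 76 + B$ ($C{\left(B \right)} = B + \left(36 + \left(-4\right) \left(-2\right) 5\right) = B + \left(36 + 8 \cdot 5\right) = B + \left(36 + 40\right) = B + 76 = 76 + B$)
$-2827603 - C{\left(1765 \right)} = -2827603 - \left(76 + 1765\right) = -2827603 - 1841 = -2829444$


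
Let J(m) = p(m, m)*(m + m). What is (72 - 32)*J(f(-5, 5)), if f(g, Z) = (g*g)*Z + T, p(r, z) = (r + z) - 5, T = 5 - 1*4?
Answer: 2489760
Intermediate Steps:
T = 1 (T = 5 - 4 = 1)
p(r, z) = -5 + r + z
f(g, Z) = 1 + Z*g² (f(g, Z) = (g*g)*Z + 1 = g²*Z + 1 = Z*g² + 1 = 1 + Z*g²)
J(m) = 2*m*(-5 + 2*m) (J(m) = (-5 + m + m)*(m + m) = (-5 + 2*m)*(2*m) = 2*m*(-5 + 2*m))
(72 - 32)*J(f(-5, 5)) = (72 - 32)*(2*(1 + 5*(-5)²)*(-5 + 2*(1 + 5*(-5)²))) = 40*(2*(1 + 5*25)*(-5 + 2*(1 + 5*25))) = 40*(2*(1 + 125)*(-5 + 2*(1 + 125))) = 40*(2*126*(-5 + 2*126)) = 40*(2*126*(-5 + 252)) = 40*(2*126*247) = 40*62244 = 2489760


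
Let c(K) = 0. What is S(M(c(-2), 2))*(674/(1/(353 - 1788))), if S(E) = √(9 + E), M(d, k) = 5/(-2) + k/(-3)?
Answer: -483595*√210/3 ≈ -2.3360e+6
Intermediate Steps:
M(d, k) = -5/2 - k/3 (M(d, k) = 5*(-½) + k*(-⅓) = -5/2 - k/3)
S(M(c(-2), 2))*(674/(1/(353 - 1788))) = √(9 + (-5/2 - ⅓*2))*(674/(1/(353 - 1788))) = √(9 + (-5/2 - ⅔))*(674/(1/(-1435))) = √(9 - 19/6)*(674/(-1/1435)) = √(35/6)*(674*(-1435)) = (√210/6)*(-967190) = -483595*√210/3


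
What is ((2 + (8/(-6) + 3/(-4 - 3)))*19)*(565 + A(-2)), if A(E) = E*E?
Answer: 54055/21 ≈ 2574.0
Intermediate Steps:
A(E) = E²
((2 + (8/(-6) + 3/(-4 - 3)))*19)*(565 + A(-2)) = ((2 + (8/(-6) + 3/(-4 - 3)))*19)*(565 + (-2)²) = ((2 + (8*(-⅙) + 3/(-7)))*19)*(565 + 4) = ((2 + (-4/3 + 3*(-⅐)))*19)*569 = ((2 + (-4/3 - 3/7))*19)*569 = ((2 - 37/21)*19)*569 = ((5/21)*19)*569 = (95/21)*569 = 54055/21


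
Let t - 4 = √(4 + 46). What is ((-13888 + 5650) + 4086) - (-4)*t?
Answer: -4136 + 20*√2 ≈ -4107.7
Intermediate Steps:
t = 4 + 5*√2 (t = 4 + √(4 + 46) = 4 + √50 = 4 + 5*√2 ≈ 11.071)
((-13888 + 5650) + 4086) - (-4)*t = ((-13888 + 5650) + 4086) - (-4)*(4 + 5*√2) = (-8238 + 4086) - (-16 - 20*√2) = -4152 + (16 + 20*√2) = -4136 + 20*√2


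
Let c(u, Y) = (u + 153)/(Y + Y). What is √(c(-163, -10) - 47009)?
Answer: 11*I*√1554/2 ≈ 216.81*I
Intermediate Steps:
c(u, Y) = (153 + u)/(2*Y) (c(u, Y) = (153 + u)/((2*Y)) = (153 + u)*(1/(2*Y)) = (153 + u)/(2*Y))
√(c(-163, -10) - 47009) = √((½)*(153 - 163)/(-10) - 47009) = √((½)*(-⅒)*(-10) - 47009) = √(½ - 47009) = √(-94017/2) = 11*I*√1554/2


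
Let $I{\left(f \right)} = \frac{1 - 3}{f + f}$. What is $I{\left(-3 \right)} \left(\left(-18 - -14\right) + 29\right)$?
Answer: $\frac{25}{3} \approx 8.3333$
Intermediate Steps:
$I{\left(f \right)} = - \frac{1}{f}$ ($I{\left(f \right)} = - \frac{2}{2 f} = - 2 \frac{1}{2 f} = - \frac{1}{f}$)
$I{\left(-3 \right)} \left(\left(-18 - -14\right) + 29\right) = - \frac{1}{-3} \left(\left(-18 - -14\right) + 29\right) = \left(-1\right) \left(- \frac{1}{3}\right) \left(\left(-18 + 14\right) + 29\right) = \frac{-4 + 29}{3} = \frac{1}{3} \cdot 25 = \frac{25}{3}$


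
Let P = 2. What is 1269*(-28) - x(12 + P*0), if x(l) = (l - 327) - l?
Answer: -35205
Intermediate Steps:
x(l) = -327 (x(l) = (-327 + l) - l = -327)
1269*(-28) - x(12 + P*0) = 1269*(-28) - 1*(-327) = -35532 + 327 = -35205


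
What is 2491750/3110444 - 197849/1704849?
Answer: 1816329630397/2651418671478 ≈ 0.68504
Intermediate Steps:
2491750/3110444 - 197849/1704849 = 2491750*(1/3110444) - 197849*1/1704849 = 1245875/1555222 - 197849/1704849 = 1816329630397/2651418671478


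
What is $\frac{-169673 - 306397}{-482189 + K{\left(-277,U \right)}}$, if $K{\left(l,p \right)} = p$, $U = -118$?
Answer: $\frac{22670}{22967} \approx 0.98707$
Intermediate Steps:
$\frac{-169673 - 306397}{-482189 + K{\left(-277,U \right)}} = \frac{-169673 - 306397}{-482189 - 118} = - \frac{476070}{-482307} = \left(-476070\right) \left(- \frac{1}{482307}\right) = \frac{22670}{22967}$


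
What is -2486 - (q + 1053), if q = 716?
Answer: -4255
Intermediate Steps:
-2486 - (q + 1053) = -2486 - (716 + 1053) = -2486 - 1*1769 = -2486 - 1769 = -4255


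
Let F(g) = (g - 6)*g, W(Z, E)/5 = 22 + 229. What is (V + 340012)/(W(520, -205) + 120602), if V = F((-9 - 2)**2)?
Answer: 353927/121857 ≈ 2.9044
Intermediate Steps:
W(Z, E) = 1255 (W(Z, E) = 5*(22 + 229) = 5*251 = 1255)
F(g) = g*(-6 + g) (F(g) = (-6 + g)*g = g*(-6 + g))
V = 13915 (V = (-9 - 2)**2*(-6 + (-9 - 2)**2) = (-11)**2*(-6 + (-11)**2) = 121*(-6 + 121) = 121*115 = 13915)
(V + 340012)/(W(520, -205) + 120602) = (13915 + 340012)/(1255 + 120602) = 353927/121857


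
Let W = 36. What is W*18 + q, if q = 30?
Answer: 678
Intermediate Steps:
W*18 + q = 36*18 + 30 = 648 + 30 = 678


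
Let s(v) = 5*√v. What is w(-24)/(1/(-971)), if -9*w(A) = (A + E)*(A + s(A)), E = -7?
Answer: 240808/3 - 301010*I*√6/9 ≈ 80269.0 - 81925.0*I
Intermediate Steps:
w(A) = -(-7 + A)*(A + 5*√A)/9 (w(A) = -(A - 7)*(A + 5*√A)/9 = -(-7 + A)*(A + 5*√A)/9)
w(-24)/(1/(-971)) = (-(-80)*I*√6/3 - ⅑*(-24)² + (7/9)*(-24) + 35*√(-24)/9)/(1/(-971)) = (-(-80)*I*√6/3 - ⅑*576 - 56/3 + 35*(2*I*√6)/9)/(-1/971) = (80*I*√6/3 - 64 - 56/3 + 70*I*√6/9)*(-971) = (-248/3 + 310*I*√6/9)*(-971) = 240808/3 - 301010*I*√6/9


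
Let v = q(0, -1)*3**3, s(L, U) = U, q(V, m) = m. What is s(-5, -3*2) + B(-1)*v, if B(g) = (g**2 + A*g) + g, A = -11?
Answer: -303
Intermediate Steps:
v = -27 (v = -1*3**3 = -1*27 = -27)
B(g) = g**2 - 10*g (B(g) = (g**2 - 11*g) + g = g**2 - 10*g)
s(-5, -3*2) + B(-1)*v = -3*2 - (-10 - 1)*(-27) = -6 - 1*(-11)*(-27) = -6 + 11*(-27) = -6 - 297 = -303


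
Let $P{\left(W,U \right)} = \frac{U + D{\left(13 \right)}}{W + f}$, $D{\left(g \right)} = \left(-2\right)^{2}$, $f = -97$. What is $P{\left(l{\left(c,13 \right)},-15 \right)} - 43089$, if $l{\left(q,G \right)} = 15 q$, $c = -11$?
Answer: $- \frac{11289307}{262} \approx -43089.0$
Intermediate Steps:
$D{\left(g \right)} = 4$
$P{\left(W,U \right)} = \frac{4 + U}{-97 + W}$ ($P{\left(W,U \right)} = \frac{U + 4}{W - 97} = \frac{4 + U}{-97 + W}$)
$P{\left(l{\left(c,13 \right)},-15 \right)} - 43089 = \frac{4 - 15}{-97 + 15 \left(-11\right)} - 43089 = \frac{1}{-97 - 165} \left(-11\right) - 43089 = \frac{1}{-262} \left(-11\right) - 43089 = \left(- \frac{1}{262}\right) \left(-11\right) - 43089 = \frac{11}{262} - 43089 = - \frac{11289307}{262}$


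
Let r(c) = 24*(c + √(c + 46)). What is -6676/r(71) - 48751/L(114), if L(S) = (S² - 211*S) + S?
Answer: 5976937/13472064 + 1669*√13/9848 ≈ 1.0547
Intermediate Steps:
L(S) = S² - 210*S
r(c) = 24*c + 24*√(46 + c) (r(c) = 24*(c + √(46 + c)) = 24*c + 24*√(46 + c))
-6676/r(71) - 48751/L(114) = -6676/(24*71 + 24*√(46 + 71)) - 48751*1/(114*(-210 + 114)) = -6676/(1704 + 24*√117) - 48751/(114*(-96)) = -6676/(1704 + 24*(3*√13)) - 48751/(-10944) = -6676/(1704 + 72*√13) - 48751*(-1/10944) = -6676/(1704 + 72*√13) + 48751/10944 = 48751/10944 - 6676/(1704 + 72*√13)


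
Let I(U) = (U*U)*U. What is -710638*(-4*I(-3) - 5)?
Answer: -73195714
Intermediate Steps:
I(U) = U**3 (I(U) = U**2*U = U**3)
-710638*(-4*I(-3) - 5) = -710638*(-4*(-3)**3 - 5) = -710638*(-4*(-27) - 5) = -710638*(108 - 5) = -710638*103 = -73195714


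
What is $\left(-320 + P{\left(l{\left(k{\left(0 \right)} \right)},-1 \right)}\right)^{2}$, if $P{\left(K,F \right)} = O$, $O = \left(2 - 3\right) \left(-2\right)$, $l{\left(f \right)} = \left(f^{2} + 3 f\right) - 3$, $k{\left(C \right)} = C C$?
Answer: $101124$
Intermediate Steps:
$k{\left(C \right)} = C^{2}$
$l{\left(f \right)} = -3 + f^{2} + 3 f$
$O = 2$ ($O = \left(-1\right) \left(-2\right) = 2$)
$P{\left(K,F \right)} = 2$
$\left(-320 + P{\left(l{\left(k{\left(0 \right)} \right)},-1 \right)}\right)^{2} = \left(-320 + 2\right)^{2} = \left(-318\right)^{2} = 101124$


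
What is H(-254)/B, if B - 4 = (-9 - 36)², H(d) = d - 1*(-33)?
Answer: -221/2029 ≈ -0.10892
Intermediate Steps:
H(d) = 33 + d (H(d) = d + 33 = 33 + d)
B = 2029 (B = 4 + (-9 - 36)² = 4 + (-45)² = 4 + 2025 = 2029)
H(-254)/B = (33 - 254)/2029 = -221*1/2029 = -221/2029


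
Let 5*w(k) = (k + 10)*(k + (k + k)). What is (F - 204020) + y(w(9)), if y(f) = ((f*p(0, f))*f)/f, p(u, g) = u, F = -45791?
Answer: -249811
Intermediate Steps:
w(k) = 3*k*(10 + k)/5 (w(k) = ((k + 10)*(k + (k + k)))/5 = ((10 + k)*(k + 2*k))/5 = ((10 + k)*(3*k))/5 = (3*k*(10 + k))/5 = 3*k*(10 + k)/5)
y(f) = 0 (y(f) = ((f*0)*f)/f = (0*f)/f = 0/f = 0)
(F - 204020) + y(w(9)) = (-45791 - 204020) + 0 = -249811 + 0 = -249811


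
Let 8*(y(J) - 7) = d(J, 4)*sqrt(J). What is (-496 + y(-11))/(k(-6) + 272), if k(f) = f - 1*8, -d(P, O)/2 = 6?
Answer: -163/86 - I*sqrt(11)/172 ≈ -1.8953 - 0.019283*I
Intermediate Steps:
d(P, O) = -12 (d(P, O) = -2*6 = -12)
k(f) = -8 + f (k(f) = f - 8 = -8 + f)
y(J) = 7 - 3*sqrt(J)/2 (y(J) = 7 + (-12*sqrt(J))/8 = 7 - 3*sqrt(J)/2)
(-496 + y(-11))/(k(-6) + 272) = (-496 + (7 - 3*I*sqrt(11)/2))/((-8 - 6) + 272) = (-496 + (7 - 3*I*sqrt(11)/2))/(-14 + 272) = (-496 + (7 - 3*I*sqrt(11)/2))/258 = (-489 - 3*I*sqrt(11)/2)*(1/258) = -163/86 - I*sqrt(11)/172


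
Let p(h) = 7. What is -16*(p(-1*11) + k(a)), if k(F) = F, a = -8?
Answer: 16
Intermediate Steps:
-16*(p(-1*11) + k(a)) = -16*(7 - 8) = -16*(-1) = 16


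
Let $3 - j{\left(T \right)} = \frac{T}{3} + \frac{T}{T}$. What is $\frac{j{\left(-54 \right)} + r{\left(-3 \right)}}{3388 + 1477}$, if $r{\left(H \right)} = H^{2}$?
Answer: $\frac{29}{4865} \approx 0.0059609$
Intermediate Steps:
$j{\left(T \right)} = 2 - \frac{T}{3}$ ($j{\left(T \right)} = 3 - \left(\frac{T}{3} + \frac{T}{T}\right) = 3 - \left(T \frac{1}{3} + 1\right) = 3 - \left(\frac{T}{3} + 1\right) = 3 - \left(1 + \frac{T}{3}\right) = 2 - \frac{T}{3}$)
$\frac{j{\left(-54 \right)} + r{\left(-3 \right)}}{3388 + 1477} = \frac{\left(2 - -18\right) + \left(-3\right)^{2}}{3388 + 1477} = \frac{\left(2 + 18\right) + 9}{4865} = \left(20 + 9\right) \frac{1}{4865} = 29 \cdot \frac{1}{4865} = \frac{29}{4865}$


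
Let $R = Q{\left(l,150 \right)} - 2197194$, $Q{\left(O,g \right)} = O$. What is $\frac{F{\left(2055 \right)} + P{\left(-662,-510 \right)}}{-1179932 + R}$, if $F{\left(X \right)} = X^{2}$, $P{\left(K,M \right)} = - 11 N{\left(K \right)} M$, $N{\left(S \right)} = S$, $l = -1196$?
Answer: $- \frac{509205}{3378322} \approx -0.15073$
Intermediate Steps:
$P{\left(K,M \right)} = - 11 K M$
$R = -2198390$ ($R = -1196 - 2197194 = -2198390$)
$\frac{F{\left(2055 \right)} + P{\left(-662,-510 \right)}}{-1179932 + R} = \frac{2055^{2} - \left(-7282\right) \left(-510\right)}{-1179932 - 2198390} = \frac{4223025 - 3713820}{-3378322} = 509205 \left(- \frac{1}{3378322}\right) = - \frac{509205}{3378322}$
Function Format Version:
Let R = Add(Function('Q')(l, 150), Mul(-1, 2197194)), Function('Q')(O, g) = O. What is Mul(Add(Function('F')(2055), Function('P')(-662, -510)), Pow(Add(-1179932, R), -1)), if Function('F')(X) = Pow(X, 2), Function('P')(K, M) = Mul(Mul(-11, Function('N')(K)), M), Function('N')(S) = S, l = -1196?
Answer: Rational(-509205, 3378322) ≈ -0.15073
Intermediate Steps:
Function('P')(K, M) = Mul(-11, K, M) (Function('P')(K, M) = Mul(Mul(-11, K), M) = Mul(-11, K, M))
R = -2198390 (R = Add(-1196, Mul(-1, 2197194)) = Add(-1196, -2197194) = -2198390)
Mul(Add(Function('F')(2055), Function('P')(-662, -510)), Pow(Add(-1179932, R), -1)) = Mul(Add(Pow(2055, 2), Mul(-11, -662, -510)), Pow(Add(-1179932, -2198390), -1)) = Mul(Add(4223025, -3713820), Pow(-3378322, -1)) = Mul(509205, Rational(-1, 3378322)) = Rational(-509205, 3378322)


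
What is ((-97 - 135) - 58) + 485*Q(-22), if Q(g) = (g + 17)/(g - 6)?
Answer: -5695/28 ≈ -203.39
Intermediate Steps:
Q(g) = (17 + g)/(-6 + g)
((-97 - 135) - 58) + 485*Q(-22) = ((-97 - 135) - 58) + 485*((17 - 22)/(-6 - 22)) = (-232 - 58) + 485*(-5/(-28)) = -290 + 485*(-1/28*(-5)) = -290 + 485*(5/28) = -290 + 2425/28 = -5695/28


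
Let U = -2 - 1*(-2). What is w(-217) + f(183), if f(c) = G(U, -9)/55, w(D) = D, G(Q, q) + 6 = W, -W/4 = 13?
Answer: -11993/55 ≈ -218.05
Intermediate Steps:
U = 0 (U = -2 + 2 = 0)
W = -52 (W = -4*13 = -52)
G(Q, q) = -58 (G(Q, q) = -6 - 52 = -58)
f(c) = -58/55
w(-217) + f(183) = -217 - 58/55 = -11993/55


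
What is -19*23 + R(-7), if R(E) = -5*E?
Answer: -402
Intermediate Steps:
-19*23 + R(-7) = -19*23 - 5*(-7) = -437 + 35 = -402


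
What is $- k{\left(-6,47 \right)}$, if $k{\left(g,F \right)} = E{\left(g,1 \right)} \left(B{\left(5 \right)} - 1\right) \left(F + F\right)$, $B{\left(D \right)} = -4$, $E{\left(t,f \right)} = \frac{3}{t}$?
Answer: $-235$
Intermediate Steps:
$k{\left(g,F \right)} = - \frac{30 F}{g}$ ($k{\left(g,F \right)} = \frac{3}{g} \left(-4 - 1\right) \left(F + F\right) = \frac{3}{g} \left(-5\right) 2 F = - \frac{15}{g} 2 F = - \frac{30 F}{g}$)
$- k{\left(-6,47 \right)} = - \frac{\left(-30\right) 47}{-6} = - \frac{\left(-30\right) 47 \left(-1\right)}{6} = \left(-1\right) 235 = -235$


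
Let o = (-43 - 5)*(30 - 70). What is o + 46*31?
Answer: 3346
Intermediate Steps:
o = 1920 (o = -48*(-40) = 1920)
o + 46*31 = 1920 + 46*31 = 1920 + 1426 = 3346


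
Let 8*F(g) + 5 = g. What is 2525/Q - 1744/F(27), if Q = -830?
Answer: -1163571/1826 ≈ -637.22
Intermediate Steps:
F(g) = -5/8 + g/8
2525/Q - 1744/F(27) = 2525/(-830) - 1744/(-5/8 + (⅛)*27) = 2525*(-1/830) - 1744/(-5/8 + 27/8) = -505/166 - 1744/11/4 = -505/166 - 1744*4/11 = -505/166 - 6976/11 = -1163571/1826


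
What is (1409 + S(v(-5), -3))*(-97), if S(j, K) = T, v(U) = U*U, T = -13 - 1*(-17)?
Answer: -137061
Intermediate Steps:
T = 4 (T = -13 + 17 = 4)
v(U) = U**2
S(j, K) = 4
(1409 + S(v(-5), -3))*(-97) = (1409 + 4)*(-97) = 1413*(-97) = -137061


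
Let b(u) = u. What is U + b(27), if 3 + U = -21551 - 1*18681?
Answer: -40208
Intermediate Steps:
U = -40235 (U = -3 + (-21551 - 1*18681) = -3 + (-21551 - 18681) = -3 - 40232 = -40235)
U + b(27) = -40235 + 27 = -40208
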